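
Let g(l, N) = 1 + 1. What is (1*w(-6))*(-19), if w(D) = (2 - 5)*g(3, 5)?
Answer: 114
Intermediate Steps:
g(l, N) = 2
w(D) = -6 (w(D) = (2 - 5)*2 = -3*2 = -6)
(1*w(-6))*(-19) = (1*(-6))*(-19) = -6*(-19) = 114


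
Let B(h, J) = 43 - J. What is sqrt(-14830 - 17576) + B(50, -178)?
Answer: 221 + I*sqrt(32406) ≈ 221.0 + 180.02*I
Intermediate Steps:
sqrt(-14830 - 17576) + B(50, -178) = sqrt(-14830 - 17576) + (43 - 1*(-178)) = sqrt(-32406) + (43 + 178) = I*sqrt(32406) + 221 = 221 + I*sqrt(32406)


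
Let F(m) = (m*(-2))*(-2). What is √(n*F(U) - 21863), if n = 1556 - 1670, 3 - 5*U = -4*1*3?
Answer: I*√23231 ≈ 152.42*I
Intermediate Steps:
U = 3 (U = ⅗ - (-4*1)*3/5 = ⅗ - (-4)*3/5 = ⅗ - ⅕*(-12) = ⅗ + 12/5 = 3)
F(m) = 4*m (F(m) = -2*m*(-2) = 4*m)
n = -114
√(n*F(U) - 21863) = √(-456*3 - 21863) = √(-114*12 - 21863) = √(-1368 - 21863) = √(-23231) = I*√23231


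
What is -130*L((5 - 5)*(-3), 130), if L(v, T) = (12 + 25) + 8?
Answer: -5850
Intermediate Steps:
L(v, T) = 45 (L(v, T) = 37 + 8 = 45)
-130*L((5 - 5)*(-3), 130) = -130*45 = -5850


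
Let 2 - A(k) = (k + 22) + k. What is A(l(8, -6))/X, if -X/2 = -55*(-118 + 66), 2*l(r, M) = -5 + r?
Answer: 23/5720 ≈ 0.0040210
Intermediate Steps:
l(r, M) = -5/2 + r/2 (l(r, M) = (-5 + r)/2 = -5/2 + r/2)
A(k) = -20 - 2*k (A(k) = 2 - ((k + 22) + k) = 2 - ((22 + k) + k) = 2 - (22 + 2*k) = 2 + (-22 - 2*k) = -20 - 2*k)
X = -5720 (X = -(-110)*(-118 + 66) = -(-110)*(-52) = -2*2860 = -5720)
A(l(8, -6))/X = (-20 - 2*(-5/2 + (½)*8))/(-5720) = (-20 - 2*(-5/2 + 4))*(-1/5720) = (-20 - 2*3/2)*(-1/5720) = (-20 - 3)*(-1/5720) = -23*(-1/5720) = 23/5720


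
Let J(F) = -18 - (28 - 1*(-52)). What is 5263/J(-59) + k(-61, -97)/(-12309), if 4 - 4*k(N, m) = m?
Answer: -129569483/2412564 ≈ -53.706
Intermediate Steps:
J(F) = -98 (J(F) = -18 - (28 + 52) = -18 - 1*80 = -18 - 80 = -98)
k(N, m) = 1 - m/4
5263/J(-59) + k(-61, -97)/(-12309) = 5263/(-98) + (1 - ¼*(-97))/(-12309) = 5263*(-1/98) + (1 + 97/4)*(-1/12309) = -5263/98 + (101/4)*(-1/12309) = -5263/98 - 101/49236 = -129569483/2412564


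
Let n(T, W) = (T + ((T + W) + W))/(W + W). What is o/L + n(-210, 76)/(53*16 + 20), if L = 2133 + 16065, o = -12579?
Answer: -69354167/100040472 ≈ -0.69326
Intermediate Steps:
L = 18198
n(T, W) = (2*T + 2*W)/(2*W) (n(T, W) = (T + (T + 2*W))/((2*W)) = (2*T + 2*W)*(1/(2*W)) = (2*T + 2*W)/(2*W))
o/L + n(-210, 76)/(53*16 + 20) = -12579/18198 + ((-210 + 76)/76)/(53*16 + 20) = -12579*1/18198 + ((1/76)*(-134))/(848 + 20) = -4193/6066 - 67/38/868 = -4193/6066 - 67/38*1/868 = -4193/6066 - 67/32984 = -69354167/100040472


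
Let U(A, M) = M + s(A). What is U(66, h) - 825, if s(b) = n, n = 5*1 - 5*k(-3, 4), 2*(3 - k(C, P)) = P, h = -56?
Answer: -881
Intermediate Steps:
k(C, P) = 3 - P/2
n = 0 (n = 5*1 - 5*(3 - ½*4) = 5 - 5*(3 - 2) = 5 - 5*1 = 5 - 5 = 0)
s(b) = 0
U(A, M) = M (U(A, M) = M + 0 = M)
U(66, h) - 825 = -56 - 825 = -881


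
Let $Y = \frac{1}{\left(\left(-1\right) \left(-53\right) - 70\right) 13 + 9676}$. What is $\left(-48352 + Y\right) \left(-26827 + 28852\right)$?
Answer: $- \frac{185153104395}{1891} \approx -9.7913 \cdot 10^{7}$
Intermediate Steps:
$Y = \frac{1}{9455}$ ($Y = \frac{1}{\left(53 - 70\right) 13 + 9676} = \frac{1}{\left(-17\right) 13 + 9676} = \frac{1}{-221 + 9676} = \frac{1}{9455} \approx 0.00010576$)
$\left(-48352 + Y\right) \left(-26827 + 28852\right) = \left(-48352 + \frac{1}{9455}\right) \left(-26827 + 28852\right) = \left(- \frac{457168159}{9455}\right) 2025 = - \frac{185153104395}{1891}$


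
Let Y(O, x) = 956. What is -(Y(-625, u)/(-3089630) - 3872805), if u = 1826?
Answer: 5982767256553/1544815 ≈ 3.8728e+6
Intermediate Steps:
-(Y(-625, u)/(-3089630) - 3872805) = -(956/(-3089630) - 3872805) = -(956*(-1/3089630) - 3872805) = -(-478/1544815 - 3872805) = -1*(-5982767256553/1544815) = 5982767256553/1544815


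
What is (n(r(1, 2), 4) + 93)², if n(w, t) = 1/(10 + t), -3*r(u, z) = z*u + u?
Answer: 1697809/196 ≈ 8662.3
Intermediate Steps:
r(u, z) = -u/3 - u*z/3 (r(u, z) = -(z*u + u)/3 = -(u*z + u)/3 = -(u + u*z)/3 = -u/3 - u*z/3)
(n(r(1, 2), 4) + 93)² = (1/(10 + 4) + 93)² = (1/14 + 93)² = (1303/14)² = 1697809/196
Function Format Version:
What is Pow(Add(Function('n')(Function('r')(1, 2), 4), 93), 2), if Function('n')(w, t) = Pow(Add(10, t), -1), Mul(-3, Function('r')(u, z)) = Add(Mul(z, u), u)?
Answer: Rational(1697809, 196) ≈ 8662.3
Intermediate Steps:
Function('r')(u, z) = Add(Mul(Rational(-1, 3), u), Mul(Rational(-1, 3), u, z)) (Function('r')(u, z) = Mul(Rational(-1, 3), Add(Mul(z, u), u)) = Mul(Rational(-1, 3), Add(Mul(u, z), u)) = Mul(Rational(-1, 3), Add(u, Mul(u, z))) = Add(Mul(Rational(-1, 3), u), Mul(Rational(-1, 3), u, z)))
Pow(Add(Function('n')(Function('r')(1, 2), 4), 93), 2) = Pow(Add(Pow(Add(10, 4), -1), 93), 2) = Pow(Add(Pow(14, -1), 93), 2) = Pow(Add(Rational(1, 14), 93), 2) = Pow(Rational(1303, 14), 2) = Rational(1697809, 196)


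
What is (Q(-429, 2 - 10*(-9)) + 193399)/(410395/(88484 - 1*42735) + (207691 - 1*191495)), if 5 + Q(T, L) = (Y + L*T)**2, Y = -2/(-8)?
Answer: 1140355446386805/11861779184 ≈ 96137.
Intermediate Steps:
Y = 1/4 (Y = -2*(-1/8) = 1/4 ≈ 0.25000)
Q(T, L) = -5 + (1/4 + L*T)**2
(Q(-429, 2 - 10*(-9)) + 193399)/(410395/(88484 - 1*42735) + (207691 - 1*191495)) = ((-5 + (1 + 4*(2 - 10*(-9))*(-429))**2/16) + 193399)/(410395/(88484 - 1*42735) + (207691 - 1*191495)) = ((-5 + (1 + 4*(2 + 90)*(-429))**2/16) + 193399)/(410395/(88484 - 42735) + (207691 - 191495)) = ((-5 + (1 + 4*92*(-429))**2/16) + 193399)/(410395/45749 + 16196) = ((-5 + (1 - 157872)**2/16) + 193399)/(410395*(1/45749) + 16196) = ((-5 + (1/16)*(-157871)**2) + 193399)/(410395/45749 + 16196) = ((-5 + (1/16)*24923252641) + 193399)/(741361199/45749) = ((-5 + 24923252641/16) + 193399)*(45749/741361199) = (24923252561/16 + 193399)*(45749/741361199) = (24926346945/16)*(45749/741361199) = 1140355446386805/11861779184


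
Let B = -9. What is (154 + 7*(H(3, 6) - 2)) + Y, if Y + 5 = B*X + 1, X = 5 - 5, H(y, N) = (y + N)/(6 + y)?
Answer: 143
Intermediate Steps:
H(y, N) = (N + y)/(6 + y)
X = 0
Y = -4 (Y = -5 + (-9*0 + 1) = -5 + (0 + 1) = -5 + 1 = -4)
(154 + 7*(H(3, 6) - 2)) + Y = (154 + 7*((6 + 3)/(6 + 3) - 2)) - 4 = (154 + 7*(9/9 - 2)) - 4 = (154 + 7*((⅑)*9 - 2)) - 4 = (154 + 7*(1 - 2)) - 4 = (154 + 7*(-1)) - 4 = (154 - 7) - 4 = 147 - 4 = 143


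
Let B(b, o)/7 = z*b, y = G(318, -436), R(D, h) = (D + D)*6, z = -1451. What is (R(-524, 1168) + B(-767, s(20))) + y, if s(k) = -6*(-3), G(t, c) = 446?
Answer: 7784577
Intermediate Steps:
R(D, h) = 12*D (R(D, h) = (2*D)*6 = 12*D)
s(k) = 18
y = 446
B(b, o) = -10157*b (B(b, o) = 7*(-1451*b) = -10157*b)
(R(-524, 1168) + B(-767, s(20))) + y = (12*(-524) - 10157*(-767)) + 446 = (-6288 + 7790419) + 446 = 7784131 + 446 = 7784577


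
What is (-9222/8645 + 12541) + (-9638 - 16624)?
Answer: -118627267/8645 ≈ -13722.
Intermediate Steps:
(-9222/8645 + 12541) + (-9638 - 16624) = (-9222*1/8645 + 12541) - 26262 = (-9222/8645 + 12541) - 26262 = 108407723/8645 - 26262 = -118627267/8645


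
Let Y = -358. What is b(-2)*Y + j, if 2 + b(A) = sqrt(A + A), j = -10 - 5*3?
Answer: 691 - 716*I ≈ 691.0 - 716.0*I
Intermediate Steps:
j = -25 (j = -10 - 15 = -25)
b(A) = -2 + sqrt(2)*sqrt(A) (b(A) = -2 + sqrt(A + A) = -2 + sqrt(2*A) = -2 + sqrt(2)*sqrt(A))
b(-2)*Y + j = (-2 + sqrt(2)*sqrt(-2))*(-358) - 25 = (-2 + sqrt(2)*(I*sqrt(2)))*(-358) - 25 = (-2 + 2*I)*(-358) - 25 = (716 - 716*I) - 25 = 691 - 716*I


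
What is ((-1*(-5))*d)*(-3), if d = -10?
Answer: 150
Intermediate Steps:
((-1*(-5))*d)*(-3) = (-1*(-5)*(-10))*(-3) = (5*(-10))*(-3) = -50*(-3) = 150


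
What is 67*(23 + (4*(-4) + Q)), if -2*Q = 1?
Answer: 871/2 ≈ 435.50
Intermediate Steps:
Q = -½ (Q = -½*1 = -½ ≈ -0.50000)
67*(23 + (4*(-4) + Q)) = 67*(23 + (4*(-4) - ½)) = 67*(23 + (-16 - ½)) = 67*(23 - 33/2) = 67*(13/2) = 871/2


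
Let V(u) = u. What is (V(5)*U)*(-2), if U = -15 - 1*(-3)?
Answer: 120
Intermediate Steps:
U = -12 (U = -15 + 3 = -12)
(V(5)*U)*(-2) = (5*(-12))*(-2) = -60*(-2) = 120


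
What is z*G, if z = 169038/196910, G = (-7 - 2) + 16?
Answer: 84519/14065 ≈ 6.0092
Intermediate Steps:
G = 7 (G = -9 + 16 = 7)
z = 84519/98455 (z = 169038*(1/196910) = 84519/98455 ≈ 0.85845)
z*G = (84519/98455)*7 = 84519/14065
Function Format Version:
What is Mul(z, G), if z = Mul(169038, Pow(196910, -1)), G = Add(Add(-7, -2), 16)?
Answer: Rational(84519, 14065) ≈ 6.0092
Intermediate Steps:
G = 7 (G = Add(-9, 16) = 7)
z = Rational(84519, 98455) (z = Mul(169038, Rational(1, 196910)) = Rational(84519, 98455) ≈ 0.85845)
Mul(z, G) = Mul(Rational(84519, 98455), 7) = Rational(84519, 14065)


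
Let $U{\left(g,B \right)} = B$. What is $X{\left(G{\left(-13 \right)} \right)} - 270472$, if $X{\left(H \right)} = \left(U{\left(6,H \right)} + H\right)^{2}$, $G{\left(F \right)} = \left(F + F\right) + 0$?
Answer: $-267768$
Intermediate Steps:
$G{\left(F \right)} = 2 F$ ($G{\left(F \right)} = 2 F + 0 = 2 F$)
$X{\left(H \right)} = 4 H^{2}$ ($X{\left(H \right)} = \left(H + H\right)^{2} = \left(2 H\right)^{2} = 4 H^{2}$)
$X{\left(G{\left(-13 \right)} \right)} - 270472 = 4 \left(2 \left(-13\right)\right)^{2} - 270472 = 4 \left(-26\right)^{2} - 270472 = 4 \cdot 676 - 270472 = 2704 - 270472 = -267768$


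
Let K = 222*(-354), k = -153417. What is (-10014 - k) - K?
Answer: 221991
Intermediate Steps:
K = -78588
(-10014 - k) - K = (-10014 - 1*(-153417)) - 1*(-78588) = (-10014 + 153417) + 78588 = 143403 + 78588 = 221991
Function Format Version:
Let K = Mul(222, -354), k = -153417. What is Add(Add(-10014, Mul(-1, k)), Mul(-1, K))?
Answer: 221991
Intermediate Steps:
K = -78588
Add(Add(-10014, Mul(-1, k)), Mul(-1, K)) = Add(Add(-10014, Mul(-1, -153417)), Mul(-1, -78588)) = Add(Add(-10014, 153417), 78588) = Add(143403, 78588) = 221991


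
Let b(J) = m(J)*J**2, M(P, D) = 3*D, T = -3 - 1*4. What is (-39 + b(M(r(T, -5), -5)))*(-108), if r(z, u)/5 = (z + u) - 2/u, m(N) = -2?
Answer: 52812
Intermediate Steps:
T = -7 (T = -3 - 4 = -7)
r(z, u) = -10/u + 5*u + 5*z (r(z, u) = 5*((z + u) - 2/u) = 5*((u + z) - 2/u) = 5*(u + z - 2/u) = -10/u + 5*u + 5*z)
b(J) = -2*J**2
(-39 + b(M(r(T, -5), -5)))*(-108) = (-39 - 2*(3*(-5))**2)*(-108) = (-39 - 2*(-15)**2)*(-108) = (-39 - 2*225)*(-108) = (-39 - 450)*(-108) = -489*(-108) = 52812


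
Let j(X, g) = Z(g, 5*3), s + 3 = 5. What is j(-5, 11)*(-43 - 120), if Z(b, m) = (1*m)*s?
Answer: -4890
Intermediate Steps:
s = 2 (s = -3 + 5 = 2)
Z(b, m) = 2*m (Z(b, m) = (1*m)*2 = m*2 = 2*m)
j(X, g) = 30 (j(X, g) = 2*(5*3) = 2*15 = 30)
j(-5, 11)*(-43 - 120) = 30*(-43 - 120) = 30*(-163) = -4890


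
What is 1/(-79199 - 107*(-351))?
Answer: -1/41642 ≈ -2.4014e-5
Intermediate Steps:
1/(-79199 - 107*(-351)) = 1/(-79199 + 37557) = 1/(-41642) = -1/41642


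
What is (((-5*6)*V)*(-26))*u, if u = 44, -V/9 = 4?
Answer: -1235520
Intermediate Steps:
V = -36 (V = -9*4 = -36)
(((-5*6)*V)*(-26))*u = ((-5*6*(-36))*(-26))*44 = (-30*(-36)*(-26))*44 = (1080*(-26))*44 = -28080*44 = -1235520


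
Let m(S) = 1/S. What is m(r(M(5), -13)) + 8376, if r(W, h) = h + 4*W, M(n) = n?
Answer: 58633/7 ≈ 8376.1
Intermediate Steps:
m(r(M(5), -13)) + 8376 = 1/(-13 + 4*5) + 8376 = 1/(-13 + 20) + 8376 = 1/7 + 8376 = ⅐ + 8376 = 58633/7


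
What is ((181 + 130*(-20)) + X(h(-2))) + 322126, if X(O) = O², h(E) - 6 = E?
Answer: 319723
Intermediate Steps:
h(E) = 6 + E
((181 + 130*(-20)) + X(h(-2))) + 322126 = ((181 + 130*(-20)) + (6 - 2)²) + 322126 = ((181 - 2600) + 4²) + 322126 = (-2419 + 16) + 322126 = -2403 + 322126 = 319723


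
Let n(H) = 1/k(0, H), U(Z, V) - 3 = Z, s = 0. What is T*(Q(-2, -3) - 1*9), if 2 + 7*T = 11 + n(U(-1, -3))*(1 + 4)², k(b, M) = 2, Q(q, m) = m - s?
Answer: -258/7 ≈ -36.857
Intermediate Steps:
U(Z, V) = 3 + Z
Q(q, m) = m (Q(q, m) = m - 1*0 = m + 0 = m)
n(H) = ½ (n(H) = 1/2 = ½)
T = 43/14 (T = -2/7 + (11 + (1 + 4)²/2)/7 = -2/7 + (11 + (½)*5²)/7 = -2/7 + (11 + (½)*25)/7 = -2/7 + (11 + 25/2)/7 = -2/7 + (⅐)*(47/2) = -2/7 + 47/14 = 43/14 ≈ 3.0714)
T*(Q(-2, -3) - 1*9) = 43*(-3 - 1*9)/14 = 43*(-3 - 9)/14 = (43/14)*(-12) = -258/7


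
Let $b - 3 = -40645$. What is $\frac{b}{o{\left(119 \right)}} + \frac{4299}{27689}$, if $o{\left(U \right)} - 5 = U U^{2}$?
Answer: $\frac{3059591849}{23330252998} \approx 0.13114$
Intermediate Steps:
$b = -40642$ ($b = 3 - 40645 = -40642$)
$o{\left(U \right)} = 5 + U^{3}$ ($o{\left(U \right)} = 5 + U U^{2} = 5 + U^{3}$)
$\frac{b}{o{\left(119 \right)}} + \frac{4299}{27689} = - \frac{40642}{5 + 119^{3}} + \frac{4299}{27689} = - \frac{40642}{5 + 1685159} + 4299 \cdot \frac{1}{27689} = - \frac{40642}{1685164} + \frac{4299}{27689} = \left(-40642\right) \frac{1}{1685164} + \frac{4299}{27689} = - \frac{20321}{842582} + \frac{4299}{27689} = \frac{3059591849}{23330252998}$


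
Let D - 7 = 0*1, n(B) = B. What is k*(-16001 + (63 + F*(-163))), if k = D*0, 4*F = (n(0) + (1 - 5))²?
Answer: 0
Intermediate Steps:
F = 4 (F = (0 + (1 - 5))²/4 = (0 - 4)²/4 = (¼)*(-4)² = (¼)*16 = 4)
D = 7 (D = 7 + 0*1 = 7 + 0 = 7)
k = 0 (k = 7*0 = 0)
k*(-16001 + (63 + F*(-163))) = 0*(-16001 + (63 + 4*(-163))) = 0*(-16001 + (63 - 652)) = 0*(-16001 - 589) = 0*(-16590) = 0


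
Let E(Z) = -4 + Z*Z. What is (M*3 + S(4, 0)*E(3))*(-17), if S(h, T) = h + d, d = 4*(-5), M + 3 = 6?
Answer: 1207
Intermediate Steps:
M = 3 (M = -3 + 6 = 3)
E(Z) = -4 + Z**2
d = -20
S(h, T) = -20 + h (S(h, T) = h - 20 = -20 + h)
(M*3 + S(4, 0)*E(3))*(-17) = (3*3 + (-20 + 4)*(-4 + 3**2))*(-17) = (9 - 16*(-4 + 9))*(-17) = (9 - 16*5)*(-17) = (9 - 80)*(-17) = -71*(-17) = 1207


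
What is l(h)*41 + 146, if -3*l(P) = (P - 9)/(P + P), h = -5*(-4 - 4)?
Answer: 33769/240 ≈ 140.70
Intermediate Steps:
h = 40 (h = -5*(-8) = 40)
l(P) = -(-9 + P)/(6*P) (l(P) = -(P - 9)/(3*(P + P)) = -(-9 + P)/(3*(2*P)) = -(-9 + P)*1/(2*P)/3 = -(-9 + P)/(6*P))
l(h)*41 + 146 = ((1/6)*(9 - 1*40)/40)*41 + 146 = ((1/6)*(1/40)*(9 - 40))*41 + 146 = ((1/6)*(1/40)*(-31))*41 + 146 = -31/240*41 + 146 = -1271/240 + 146 = 33769/240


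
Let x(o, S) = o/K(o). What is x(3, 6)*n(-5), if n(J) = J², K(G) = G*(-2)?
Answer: -25/2 ≈ -12.500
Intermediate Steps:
K(G) = -2*G
x(o, S) = -½ (x(o, S) = o/((-2*o)) = o*(-1/(2*o)) = -½)
x(3, 6)*n(-5) = -½*(-5)² = -½*25 = -25/2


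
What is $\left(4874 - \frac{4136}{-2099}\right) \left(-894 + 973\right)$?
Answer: $\frac{808538298}{2099} \approx 3.852 \cdot 10^{5}$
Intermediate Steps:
$\left(4874 - \frac{4136}{-2099}\right) \left(-894 + 973\right) = \left(4874 - - \frac{4136}{2099}\right) 79 = \left(4874 + \frac{4136}{2099}\right) 79 = \frac{10234662}{2099} \cdot 79 = \frac{808538298}{2099}$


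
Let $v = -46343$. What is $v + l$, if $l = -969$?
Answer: $-47312$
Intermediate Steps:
$v + l = -46343 - 969 = -47312$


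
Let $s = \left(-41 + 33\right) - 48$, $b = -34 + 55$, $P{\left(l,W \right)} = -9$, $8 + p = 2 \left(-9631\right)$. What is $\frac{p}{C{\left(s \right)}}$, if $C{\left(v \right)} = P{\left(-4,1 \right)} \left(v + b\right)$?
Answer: $- \frac{3854}{63} \approx -61.175$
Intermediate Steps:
$p = -19270$ ($p = -8 + 2 \left(-9631\right) = -8 - 19262 = -19270$)
$b = 21$
$s = -56$ ($s = -8 - 48 = -56$)
$C{\left(v \right)} = -189 - 9 v$ ($C{\left(v \right)} = - 9 \left(v + 21\right) = - 9 \left(21 + v\right) = -189 - 9 v$)
$\frac{p}{C{\left(s \right)}} = - \frac{19270}{-189 - -504} = - \frac{19270}{-189 + 504} = - \frac{19270}{315} = \left(-19270\right) \frac{1}{315} = - \frac{3854}{63}$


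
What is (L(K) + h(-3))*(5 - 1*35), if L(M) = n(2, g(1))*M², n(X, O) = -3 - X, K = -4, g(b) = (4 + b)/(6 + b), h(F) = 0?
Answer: 2400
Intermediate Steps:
g(b) = (4 + b)/(6 + b)
L(M) = -5*M² (L(M) = (-3 - 1*2)*M² = (-3 - 2)*M² = -5*M²)
(L(K) + h(-3))*(5 - 1*35) = (-5*(-4)² + 0)*(5 - 1*35) = (-5*16 + 0)*(5 - 35) = (-80 + 0)*(-30) = -80*(-30) = 2400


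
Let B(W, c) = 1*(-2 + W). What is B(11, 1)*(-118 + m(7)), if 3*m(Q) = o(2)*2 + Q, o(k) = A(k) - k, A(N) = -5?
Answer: -1083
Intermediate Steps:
B(W, c) = -2 + W
o(k) = -5 - k
m(Q) = -14/3 + Q/3 (m(Q) = ((-5 - 1*2)*2 + Q)/3 = ((-5 - 2)*2 + Q)/3 = (-7*2 + Q)/3 = (-14 + Q)/3 = -14/3 + Q/3)
B(11, 1)*(-118 + m(7)) = (-2 + 11)*(-118 + (-14/3 + (⅓)*7)) = 9*(-118 + (-14/3 + 7/3)) = 9*(-118 - 7/3) = 9*(-361/3) = -1083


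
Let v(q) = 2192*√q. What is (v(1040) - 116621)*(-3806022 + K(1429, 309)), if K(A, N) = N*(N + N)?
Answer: 421591912260 - 31696846080*√65 ≈ 1.6604e+11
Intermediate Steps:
K(A, N) = 2*N² (K(A, N) = N*(2*N) = 2*N²)
(v(1040) - 116621)*(-3806022 + K(1429, 309)) = (2192*√1040 - 116621)*(-3806022 + 2*309²) = (2192*(4*√65) - 116621)*(-3806022 + 2*95481) = (8768*√65 - 116621)*(-3806022 + 190962) = (-116621 + 8768*√65)*(-3615060) = 421591912260 - 31696846080*√65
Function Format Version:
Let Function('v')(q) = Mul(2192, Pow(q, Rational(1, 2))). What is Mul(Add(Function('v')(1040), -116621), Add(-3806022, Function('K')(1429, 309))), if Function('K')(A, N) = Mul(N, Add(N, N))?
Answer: Add(421591912260, Mul(-31696846080, Pow(65, Rational(1, 2)))) ≈ 1.6604e+11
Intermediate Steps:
Function('K')(A, N) = Mul(2, Pow(N, 2)) (Function('K')(A, N) = Mul(N, Mul(2, N)) = Mul(2, Pow(N, 2)))
Mul(Add(Function('v')(1040), -116621), Add(-3806022, Function('K')(1429, 309))) = Mul(Add(Mul(2192, Pow(1040, Rational(1, 2))), -116621), Add(-3806022, Mul(2, Pow(309, 2)))) = Mul(Add(Mul(2192, Mul(4, Pow(65, Rational(1, 2)))), -116621), Add(-3806022, Mul(2, 95481))) = Mul(Add(Mul(8768, Pow(65, Rational(1, 2))), -116621), Add(-3806022, 190962)) = Mul(Add(-116621, Mul(8768, Pow(65, Rational(1, 2)))), -3615060) = Add(421591912260, Mul(-31696846080, Pow(65, Rational(1, 2))))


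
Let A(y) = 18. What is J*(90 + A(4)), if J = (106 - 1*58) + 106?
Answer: 16632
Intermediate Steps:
J = 154 (J = (106 - 58) + 106 = 48 + 106 = 154)
J*(90 + A(4)) = 154*(90 + 18) = 154*108 = 16632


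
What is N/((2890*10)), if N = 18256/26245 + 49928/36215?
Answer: 19715014/274683713075 ≈ 7.1774e-5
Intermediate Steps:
N = 78860056/38018507 (N = 18256*(1/26245) + 49928*(1/36215) = 18256/26245 + 49928/36215 = 78860056/38018507 ≈ 2.0743)
N/((2890*10)) = 78860056/(38018507*((2890*10))) = (78860056/38018507)/28900 = (78860056/38018507)*(1/28900) = 19715014/274683713075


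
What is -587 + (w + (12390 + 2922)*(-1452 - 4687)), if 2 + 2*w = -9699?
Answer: -188011611/2 ≈ -9.4006e+7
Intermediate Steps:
w = -9701/2 (w = -1 + (½)*(-9699) = -1 - 9699/2 = -9701/2 ≈ -4850.5)
-587 + (w + (12390 + 2922)*(-1452 - 4687)) = -587 + (-9701/2 + (12390 + 2922)*(-1452 - 4687)) = -587 + (-9701/2 + 15312*(-6139)) = -587 + (-9701/2 - 94000368) = -587 - 188010437/2 = -188011611/2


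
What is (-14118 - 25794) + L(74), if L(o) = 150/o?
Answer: -1476669/37 ≈ -39910.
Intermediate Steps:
(-14118 - 25794) + L(74) = (-14118 - 25794) + 150/74 = -39912 + 150*(1/74) = -39912 + 75/37 = -1476669/37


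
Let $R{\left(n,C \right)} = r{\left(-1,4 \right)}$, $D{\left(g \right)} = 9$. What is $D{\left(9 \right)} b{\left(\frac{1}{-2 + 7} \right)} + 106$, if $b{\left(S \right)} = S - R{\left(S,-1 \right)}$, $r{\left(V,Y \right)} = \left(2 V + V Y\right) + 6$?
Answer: $\frac{539}{5} \approx 107.8$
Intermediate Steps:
$r{\left(V,Y \right)} = 6 + 2 V + V Y$
$R{\left(n,C \right)} = 0$ ($R{\left(n,C \right)} = 6 + 2 \left(-1\right) - 4 = 6 - 2 - 4 = 0$)
$b{\left(S \right)} = S$ ($b{\left(S \right)} = S - 0 = S + 0 = S$)
$D{\left(9 \right)} b{\left(\frac{1}{-2 + 7} \right)} + 106 = \frac{9}{-2 + 7} + 106 = \frac{9}{5} + 106 = \frac{539}{5}$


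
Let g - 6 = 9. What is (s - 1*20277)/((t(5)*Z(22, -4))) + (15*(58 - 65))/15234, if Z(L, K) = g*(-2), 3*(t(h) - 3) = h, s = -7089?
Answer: 17369956/88865 ≈ 195.46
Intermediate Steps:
t(h) = 3 + h/3
g = 15 (g = 6 + 9 = 15)
Z(L, K) = -30 (Z(L, K) = 15*(-2) = -30)
(s - 1*20277)/((t(5)*Z(22, -4))) + (15*(58 - 65))/15234 = (-7089 - 1*20277)/(((3 + (⅓)*5)*(-30))) + (15*(58 - 65))/15234 = (-7089 - 20277)/(((3 + 5/3)*(-30))) + (15*(-7))*(1/15234) = -27366/((14/3)*(-30)) - 105*1/15234 = -27366/(-140) - 35/5078 = -27366*(-1/140) - 35/5078 = 13683/70 - 35/5078 = 17369956/88865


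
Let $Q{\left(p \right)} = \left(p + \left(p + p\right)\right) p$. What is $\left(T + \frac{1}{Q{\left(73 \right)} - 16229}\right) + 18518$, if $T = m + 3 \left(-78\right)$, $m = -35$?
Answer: $\frac{4416257}{242} \approx 18249.0$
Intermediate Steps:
$Q{\left(p \right)} = 3 p^{2}$ ($Q{\left(p \right)} = \left(p + 2 p\right) p = 3 p p = 3 p^{2}$)
$T = -269$ ($T = -35 + 3 \left(-78\right) = -35 - 234 = -269$)
$\left(T + \frac{1}{Q{\left(73 \right)} - 16229}\right) + 18518 = \left(-269 + \frac{1}{3 \cdot 73^{2} - 16229}\right) + 18518 = \left(-269 + \frac{1}{3 \cdot 5329 - 16229}\right) + 18518 = \left(-269 + \frac{1}{15987 - 16229}\right) + 18518 = \left(-269 + \frac{1}{-242}\right) + 18518 = \left(-269 - \frac{1}{242}\right) + 18518 = - \frac{65099}{242} + 18518 = \frac{4416257}{242}$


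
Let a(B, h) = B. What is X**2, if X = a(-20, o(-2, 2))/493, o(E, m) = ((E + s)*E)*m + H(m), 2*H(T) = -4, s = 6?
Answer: 400/243049 ≈ 0.0016458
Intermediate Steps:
H(T) = -2 (H(T) = (1/2)*(-4) = -2)
o(E, m) = -2 + E*m*(6 + E) (o(E, m) = ((E + 6)*E)*m - 2 = ((6 + E)*E)*m - 2 = (E*(6 + E))*m - 2 = E*m*(6 + E) - 2 = -2 + E*m*(6 + E))
X = -20/493 ≈ -0.040568
X**2 = (-20/493)**2 = 400/243049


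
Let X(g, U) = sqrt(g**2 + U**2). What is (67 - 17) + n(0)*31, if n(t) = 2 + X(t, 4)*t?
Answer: 112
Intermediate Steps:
X(g, U) = sqrt(U**2 + g**2)
n(t) = 2 + t*sqrt(16 + t**2) (n(t) = 2 + sqrt(4**2 + t**2)*t = 2 + sqrt(16 + t**2)*t = 2 + t*sqrt(16 + t**2))
(67 - 17) + n(0)*31 = (67 - 17) + (2 + 0*sqrt(16 + 0**2))*31 = 50 + (2 + 0*sqrt(16 + 0))*31 = 50 + (2 + 0*sqrt(16))*31 = 50 + (2 + 0*4)*31 = 50 + (2 + 0)*31 = 50 + 2*31 = 50 + 62 = 112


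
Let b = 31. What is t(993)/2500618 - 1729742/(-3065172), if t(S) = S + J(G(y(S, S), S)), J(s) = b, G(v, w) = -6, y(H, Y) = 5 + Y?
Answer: 1082140679171/1916206069074 ≈ 0.56473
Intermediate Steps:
J(s) = 31
t(S) = 31 + S (t(S) = S + 31 = 31 + S)
t(993)/2500618 - 1729742/(-3065172) = (31 + 993)/2500618 - 1729742/(-3065172) = 1024*(1/2500618) - 1729742*(-1/3065172) = 512/1250309 + 864871/1532586 = 1082140679171/1916206069074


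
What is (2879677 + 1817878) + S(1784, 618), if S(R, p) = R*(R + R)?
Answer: 11062867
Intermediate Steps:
S(R, p) = 2*R² (S(R, p) = R*(2*R) = 2*R²)
(2879677 + 1817878) + S(1784, 618) = (2879677 + 1817878) + 2*1784² = 4697555 + 2*3182656 = 4697555 + 6365312 = 11062867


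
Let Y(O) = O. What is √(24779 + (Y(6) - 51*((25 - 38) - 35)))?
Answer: √27233 ≈ 165.02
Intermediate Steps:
√(24779 + (Y(6) - 51*((25 - 38) - 35))) = √(24779 + (6 - 51*((25 - 38) - 35))) = √(24779 + (6 - 51*(-13 - 35))) = √(24779 + (6 - 51*(-48))) = √(24779 + (6 + 2448)) = √(24779 + 2454) = √27233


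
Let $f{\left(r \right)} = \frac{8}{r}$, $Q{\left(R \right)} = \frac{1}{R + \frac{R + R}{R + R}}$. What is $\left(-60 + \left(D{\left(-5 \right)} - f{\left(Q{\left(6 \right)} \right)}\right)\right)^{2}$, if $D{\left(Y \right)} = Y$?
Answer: $14641$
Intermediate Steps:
$Q{\left(R \right)} = \frac{1}{1 + R}$ ($Q{\left(R \right)} = \frac{1}{R + \frac{2 R}{2 R}} = \frac{1}{R + 2 R \frac{1}{2 R}} = \frac{1}{R + 1} = \frac{1}{1 + R}$)
$\left(-60 + \left(D{\left(-5 \right)} - f{\left(Q{\left(6 \right)} \right)}\right)\right)^{2} = \left(-60 - \left(5 + \frac{8}{\frac{1}{1 + 6}}\right)\right)^{2} = \left(-60 - \left(5 + \frac{8}{\frac{1}{7}}\right)\right)^{2} = \left(-60 - \left(5 + 8 \frac{1}{\frac{1}{7}}\right)\right)^{2} = \left(-60 - \left(5 + 8 \cdot 7\right)\right)^{2} = \left(-60 - 61\right)^{2} = \left(-121\right)^{2} = 14641$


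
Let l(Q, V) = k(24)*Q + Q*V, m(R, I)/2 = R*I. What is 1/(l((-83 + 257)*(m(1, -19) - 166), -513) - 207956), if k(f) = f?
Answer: 1/17149588 ≈ 5.8310e-8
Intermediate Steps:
m(R, I) = 2*I*R (m(R, I) = 2*(R*I) = 2*(I*R) = 2*I*R)
l(Q, V) = 24*Q + Q*V
1/(l((-83 + 257)*(m(1, -19) - 166), -513) - 207956) = 1/(((-83 + 257)*(2*(-19)*1 - 166))*(24 - 513) - 207956) = 1/((174*(-38 - 166))*(-489) - 207956) = 1/((174*(-204))*(-489) - 207956) = 1/(-35496*(-489) - 207956) = 1/(17357544 - 207956) = 1/17149588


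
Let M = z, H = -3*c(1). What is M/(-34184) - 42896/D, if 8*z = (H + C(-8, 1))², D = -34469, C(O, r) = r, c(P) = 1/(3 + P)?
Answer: 187693644123/150820901888 ≈ 1.2445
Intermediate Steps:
H = -¾ (H = -3/(3 + 1) = -3/4 = -3*¼ = -¾ ≈ -0.75000)
z = 1/128 (z = (-¾ + 1)²/8 = (¼)²/8 = (⅛)*(1/16) = 1/128 ≈ 0.0078125)
M = 1/128 ≈ 0.0078125
M/(-34184) - 42896/D = (1/128)/(-34184) - 42896/(-34469) = (1/128)*(-1/34184) - 42896*(-1/34469) = -1/4375552 + 42896/34469 = 187693644123/150820901888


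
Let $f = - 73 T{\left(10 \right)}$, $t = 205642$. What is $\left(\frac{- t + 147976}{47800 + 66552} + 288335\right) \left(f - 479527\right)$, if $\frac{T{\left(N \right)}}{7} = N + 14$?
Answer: $- \frac{1158224931934351}{8168} \approx -1.418 \cdot 10^{11}$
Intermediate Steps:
$T{\left(N \right)} = 98 + 7 N$ ($T{\left(N \right)} = 7 \left(N + 14\right) = 7 \left(14 + N\right) = 98 + 7 N$)
$f = -12264$ ($f = - 73 \left(98 + 7 \cdot 10\right) = - 73 \left(98 + 70\right) = \left(-73\right) 168 = -12264$)
$\left(\frac{- t + 147976}{47800 + 66552} + 288335\right) \left(f - 479527\right) = \left(\frac{\left(-1\right) 205642 + 147976}{47800 + 66552} + 288335\right) \left(-12264 - 479527\right) = \left(\frac{-205642 + 147976}{114352} + 288335\right) \left(-491791\right) = \left(\left(-57666\right) \frac{1}{114352} + 288335\right) \left(-491791\right) = \left(- \frac{4119}{8168} + 288335\right) \left(-491791\right) = \frac{2355116161}{8168} \left(-491791\right) = - \frac{1158224931934351}{8168}$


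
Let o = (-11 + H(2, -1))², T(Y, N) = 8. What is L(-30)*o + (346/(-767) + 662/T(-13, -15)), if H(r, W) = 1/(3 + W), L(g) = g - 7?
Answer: -6131323/1534 ≈ -3996.9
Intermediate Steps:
L(g) = -7 + g
o = 441/4 (o = (-11 + 1/(3 - 1))² = (-11 + 1/2)² = (-11 + ½)² = (-21/2)² = 441/4 ≈ 110.25)
L(-30)*o + (346/(-767) + 662/T(-13, -15)) = (-7 - 30)*(441/4) + (346/(-767) + 662/8) = -37*441/4 + (346*(-1/767) + 662*(⅛)) = -16317/4 + (-346/767 + 331/4) = -16317/4 + 252493/3068 = -6131323/1534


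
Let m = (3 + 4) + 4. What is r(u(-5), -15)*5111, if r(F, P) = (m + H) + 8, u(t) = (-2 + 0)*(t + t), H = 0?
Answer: 97109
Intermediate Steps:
m = 11 (m = 7 + 4 = 11)
u(t) = -4*t
r(F, P) = 19 (r(F, P) = (11 + 0) + 8 = 11 + 8 = 19)
r(u(-5), -15)*5111 = 19*5111 = 97109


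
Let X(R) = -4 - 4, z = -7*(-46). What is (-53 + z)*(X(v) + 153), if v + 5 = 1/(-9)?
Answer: 39005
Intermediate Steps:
z = 322
v = -46/9 (v = -5 + 1/(-9) = -5 - ⅑ = -46/9 ≈ -5.1111)
X(R) = -8
(-53 + z)*(X(v) + 153) = (-53 + 322)*(-8 + 153) = 269*145 = 39005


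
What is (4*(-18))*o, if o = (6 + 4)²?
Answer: -7200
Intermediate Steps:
o = 100 (o = 10² = 100)
(4*(-18))*o = (4*(-18))*100 = -72*100 = -7200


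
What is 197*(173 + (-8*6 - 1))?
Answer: 24428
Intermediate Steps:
197*(173 + (-8*6 - 1)) = 197*(173 + (-48 - 1)) = 197*(173 - 49) = 197*124 = 24428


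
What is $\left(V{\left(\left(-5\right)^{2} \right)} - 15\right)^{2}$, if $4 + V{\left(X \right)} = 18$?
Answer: $1$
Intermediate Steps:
$V{\left(X \right)} = 14$ ($V{\left(X \right)} = -4 + 18 = 14$)
$\left(V{\left(\left(-5\right)^{2} \right)} - 15\right)^{2} = \left(14 - 15\right)^{2} = \left(-1\right)^{2} = 1$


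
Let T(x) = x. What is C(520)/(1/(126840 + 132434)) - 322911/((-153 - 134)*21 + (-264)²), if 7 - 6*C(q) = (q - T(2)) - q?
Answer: 8253750516/21223 ≈ 3.8891e+5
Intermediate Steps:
C(q) = 3/2 (C(q) = 7/6 - ((q - 1*2) - q)/6 = 7/6 - ((q - 2) - q)/6 = 7/6 - ((-2 + q) - q)/6 = 7/6 - ⅙*(-2) = 7/6 + ⅓ = 3/2)
C(520)/(1/(126840 + 132434)) - 322911/((-153 - 134)*21 + (-264)²) = 3/(2*(1/(126840 + 132434))) - 322911/((-153 - 134)*21 + (-264)²) = 3/(2*(1/259274)) - 322911/(-287*21 + 69696) = 3/(2*(1/259274)) - 322911/(-6027 + 69696) = (3/2)*259274 - 322911/63669 = 388911 - 322911*1/63669 = 388911 - 107637/21223 = 8253750516/21223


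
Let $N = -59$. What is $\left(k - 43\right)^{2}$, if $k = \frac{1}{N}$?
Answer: $\frac{6441444}{3481} \approx 1850.5$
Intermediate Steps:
$k = - \frac{1}{59}$ ($k = \frac{1}{-59} = - \frac{1}{59} \approx -0.016949$)
$\left(k - 43\right)^{2} = \left(- \frac{1}{59} - 43\right)^{2} = \left(- \frac{2538}{59}\right)^{2} = \frac{6441444}{3481}$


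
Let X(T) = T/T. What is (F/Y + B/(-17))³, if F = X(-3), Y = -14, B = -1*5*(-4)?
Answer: -26198073/13481272 ≈ -1.9433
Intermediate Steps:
B = 20 (B = -5*(-4) = 20)
X(T) = 1
F = 1
(F/Y + B/(-17))³ = (1/(-14) + 20/(-17))³ = (1*(-1/14) + 20*(-1/17))³ = (-1/14 - 20/17)³ = (-297/238)³ = -26198073/13481272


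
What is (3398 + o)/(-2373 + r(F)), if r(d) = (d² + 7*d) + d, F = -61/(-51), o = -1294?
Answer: -1368126/1535891 ≈ -0.89077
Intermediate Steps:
F = 61/51 (F = -61*(-1/51) = 61/51 ≈ 1.1961)
r(d) = d² + 8*d
(3398 + o)/(-2373 + r(F)) = (3398 - 1294)/(-2373 + 61*(8 + 61/51)/51) = 2104/(-2373 + (61/51)*(469/51)) = 2104/(-2373 + 28609/2601) = 2104/(-6143564/2601) = 2104*(-2601/6143564) = -1368126/1535891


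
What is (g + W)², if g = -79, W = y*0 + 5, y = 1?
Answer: 5476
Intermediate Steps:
W = 5 (W = 1*0 + 5 = 0 + 5 = 5)
(g + W)² = (-79 + 5)² = (-74)² = 5476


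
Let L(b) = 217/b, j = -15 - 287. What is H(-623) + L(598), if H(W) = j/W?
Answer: 315787/372554 ≈ 0.84763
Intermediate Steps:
j = -302
H(W) = -302/W
H(-623) + L(598) = -302/(-623) + 217/598 = -302*(-1/623) + 217*(1/598) = 302/623 + 217/598 = 315787/372554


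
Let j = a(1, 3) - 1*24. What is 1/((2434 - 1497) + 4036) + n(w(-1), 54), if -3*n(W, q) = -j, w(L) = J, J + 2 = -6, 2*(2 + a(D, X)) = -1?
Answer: -263563/29838 ≈ -8.8331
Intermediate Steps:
a(D, X) = -5/2 (a(D, X) = -2 + (½)*(-1) = -2 - ½ = -5/2)
J = -8 (J = -2 - 6 = -8)
w(L) = -8
j = -53/2 (j = -5/2 - 1*24 = -5/2 - 24 = -53/2 ≈ -26.500)
n(W, q) = -53/6 (n(W, q) = -(-1)*(-53)/(3*2) = -⅓*53/2 = -53/6)
1/((2434 - 1497) + 4036) + n(w(-1), 54) = 1/((2434 - 1497) + 4036) - 53/6 = 1/(937 + 4036) - 53/6 = 1/4973 - 53/6 = -263563/29838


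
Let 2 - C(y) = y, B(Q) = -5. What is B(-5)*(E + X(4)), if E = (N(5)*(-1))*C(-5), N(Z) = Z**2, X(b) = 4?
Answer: 855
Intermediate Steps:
C(y) = 2 - y
E = -175 (E = (5**2*(-1))*(2 - 1*(-5)) = (25*(-1))*(2 + 5) = -25*7 = -175)
B(-5)*(E + X(4)) = -5*(-175 + 4) = -5*(-171) = 855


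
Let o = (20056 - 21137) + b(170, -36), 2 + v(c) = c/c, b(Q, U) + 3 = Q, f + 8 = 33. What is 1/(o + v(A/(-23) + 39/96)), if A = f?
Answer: -1/915 ≈ -0.0010929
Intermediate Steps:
f = 25 (f = -8 + 33 = 25)
A = 25
b(Q, U) = -3 + Q
v(c) = -1 (v(c) = -2 + c/c = -2 + 1 = -1)
o = -914 (o = (20056 - 21137) + (-3 + 170) = -1081 + 167 = -914)
1/(o + v(A/(-23) + 39/96)) = 1/(-914 - 1) = 1/(-915) = -1/915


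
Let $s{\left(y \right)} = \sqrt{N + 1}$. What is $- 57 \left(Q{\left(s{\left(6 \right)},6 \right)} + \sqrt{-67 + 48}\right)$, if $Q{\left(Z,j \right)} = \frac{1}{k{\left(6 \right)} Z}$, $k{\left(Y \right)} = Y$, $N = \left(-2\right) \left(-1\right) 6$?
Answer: $- \frac{19 \sqrt{13}}{26} - 57 i \sqrt{19} \approx -2.6348 - 248.46 i$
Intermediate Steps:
$N = 12$ ($N = 2 \cdot 6 = 12$)
$s{\left(y \right)} = \sqrt{13}$ ($s{\left(y \right)} = \sqrt{12 + 1} = \sqrt{13}$)
$Q{\left(Z,j \right)} = \frac{1}{6 Z}$
$- 57 \left(Q{\left(s{\left(6 \right)},6 \right)} + \sqrt{-67 + 48}\right) = - 57 \left(\frac{1}{6 \sqrt{13}} + \sqrt{-67 + 48}\right) = - 57 \left(\frac{\frac{1}{13} \sqrt{13}}{6} + \sqrt{-19}\right) = - 57 \left(\frac{\sqrt{13}}{78} + i \sqrt{19}\right) = - \frac{19 \sqrt{13}}{26} - 57 i \sqrt{19}$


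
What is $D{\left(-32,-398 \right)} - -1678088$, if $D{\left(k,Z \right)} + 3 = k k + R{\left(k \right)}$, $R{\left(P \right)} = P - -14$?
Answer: $1679091$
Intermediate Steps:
$R{\left(P \right)} = 14 + P$ ($R{\left(P \right)} = P + 14 = 14 + P$)
$D{\left(k,Z \right)} = 11 + k + k^{2}$ ($D{\left(k,Z \right)} = -3 + \left(k k + \left(14 + k\right)\right) = -3 + \left(k^{2} + \left(14 + k\right)\right) = -3 + \left(14 + k + k^{2}\right) = 11 + k + k^{2}$)
$D{\left(-32,-398 \right)} - -1678088 = \left(11 - 32 + \left(-32\right)^{2}\right) - -1678088 = \left(11 - 32 + 1024\right) + 1678088 = 1003 + 1678088 = 1679091$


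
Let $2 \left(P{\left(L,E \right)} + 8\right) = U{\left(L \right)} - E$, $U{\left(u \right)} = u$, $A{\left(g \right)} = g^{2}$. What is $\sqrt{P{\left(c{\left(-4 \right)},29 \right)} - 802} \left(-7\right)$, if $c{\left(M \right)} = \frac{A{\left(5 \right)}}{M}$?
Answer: $- \frac{7 i \sqrt{13242}}{4} \approx - 201.38 i$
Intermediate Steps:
$c{\left(M \right)} = \frac{25}{M}$ ($c{\left(M \right)} = \frac{5^{2}}{M} = \frac{25}{M}$)
$P{\left(L,E \right)} = -8 + \frac{L}{2} - \frac{E}{2}$ ($P{\left(L,E \right)} = -8 + \frac{L - E}{2} = -8 - \left(\frac{E}{2} - \frac{L}{2}\right) = -8 + \frac{L}{2} - \frac{E}{2}$)
$\sqrt{P{\left(c{\left(-4 \right)},29 \right)} - 802} \left(-7\right) = \sqrt{\left(-8 + \frac{25 \frac{1}{-4}}{2} - \frac{29}{2}\right) - 802} \left(-7\right) = \sqrt{\left(-8 + \frac{25 \left(- \frac{1}{4}\right)}{2} - \frac{29}{2}\right) - 802} \left(-7\right) = \sqrt{\left(-8 + \frac{1}{2} \left(- \frac{25}{4}\right) - \frac{29}{2}\right) - 802} \left(-7\right) = \sqrt{\left(-8 - \frac{25}{8} - \frac{29}{2}\right) - 802} \left(-7\right) = \sqrt{- \frac{205}{8} - 802} \left(-7\right) = \sqrt{- \frac{6621}{8}} \left(-7\right) = \frac{i \sqrt{13242}}{4} \left(-7\right) = - \frac{7 i \sqrt{13242}}{4}$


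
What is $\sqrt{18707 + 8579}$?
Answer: $\sqrt{27286} \approx 165.18$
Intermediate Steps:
$\sqrt{18707 + 8579} = \sqrt{27286}$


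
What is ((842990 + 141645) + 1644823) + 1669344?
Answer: 4298802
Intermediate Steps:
((842990 + 141645) + 1644823) + 1669344 = (984635 + 1644823) + 1669344 = 2629458 + 1669344 = 4298802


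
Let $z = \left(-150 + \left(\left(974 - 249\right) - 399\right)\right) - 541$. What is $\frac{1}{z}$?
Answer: $- \frac{1}{365} \approx -0.0027397$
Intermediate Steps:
$z = -365$ ($z = \left(-150 + \left(725 - 399\right)\right) - 541 = \left(-150 + 326\right) - 541 = 176 - 541 = -365$)
$\frac{1}{z} = \frac{1}{-365} = - \frac{1}{365}$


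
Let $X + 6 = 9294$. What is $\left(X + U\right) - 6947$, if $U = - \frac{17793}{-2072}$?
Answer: $\frac{4868345}{2072} \approx 2349.6$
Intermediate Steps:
$X = 9288$ ($X = -6 + 9294 = 9288$)
$U = \frac{17793}{2072}$ ($U = \left(-17793\right) \left(- \frac{1}{2072}\right) = \frac{17793}{2072} \approx 8.5874$)
$\left(X + U\right) - 6947 = \left(9288 + \frac{17793}{2072}\right) - 6947 = \frac{19262529}{2072} - 6947 = \frac{4868345}{2072}$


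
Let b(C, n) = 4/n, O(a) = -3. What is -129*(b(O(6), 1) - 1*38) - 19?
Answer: 4367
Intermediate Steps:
-129*(b(O(6), 1) - 1*38) - 19 = -129*(4/1 - 1*38) - 19 = -129*(4*1 - 38) - 19 = -129*(4 - 38) - 19 = -129*(-34) - 19 = 4386 - 19 = 4367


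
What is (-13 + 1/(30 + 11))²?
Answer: 283024/1681 ≈ 168.37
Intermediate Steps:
(-13 + 1/(30 + 11))² = (-13 + 1/41)² = (-532/41)² = 283024/1681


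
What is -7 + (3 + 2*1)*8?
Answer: 33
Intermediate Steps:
-7 + (3 + 2*1)*8 = -7 + (3 + 2)*8 = -7 + 5*8 = -7 + 40 = 33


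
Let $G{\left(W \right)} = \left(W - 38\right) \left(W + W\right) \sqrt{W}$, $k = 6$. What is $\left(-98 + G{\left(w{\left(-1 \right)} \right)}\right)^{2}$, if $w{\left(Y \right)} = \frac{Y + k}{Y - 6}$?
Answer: $\frac{124693928}{16807} - \frac{10840 i \sqrt{35}}{7} \approx 7419.2 - 9161.5 i$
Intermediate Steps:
$w{\left(Y \right)} = \frac{6 + Y}{-6 + Y}$ ($w{\left(Y \right)} = \frac{Y + 6}{Y - 6} = \frac{6 + Y}{-6 + Y}$)
$G{\left(W \right)} = 2 W^{\frac{3}{2}} \left(-38 + W\right)$ ($G{\left(W \right)} = \left(-38 + W\right) 2 W \sqrt{W} = 2 W \left(-38 + W\right) \sqrt{W} = 2 W^{\frac{3}{2}} \left(-38 + W\right)$)
$\left(-98 + G{\left(w{\left(-1 \right)} \right)}\right)^{2} = \left(-98 + 2 \left(\frac{6 - 1}{-6 - 1}\right)^{\frac{3}{2}} \left(-38 + \frac{6 - 1}{-6 - 1}\right)\right)^{2} = \left(-98 + 2 \left(\frac{1}{-7} \cdot 5\right)^{\frac{3}{2}} \left(-38 + \frac{1}{-7} \cdot 5\right)\right)^{2} = \left(-98 + 2 \left(\left(- \frac{1}{7}\right) 5\right)^{\frac{3}{2}} \left(-38 - \frac{5}{7}\right)\right)^{2} = \left(-98 + 2 \left(- \frac{5}{7}\right)^{\frac{3}{2}} \left(-38 - \frac{5}{7}\right)\right)^{2} = \left(-98 + 2 \left(- \frac{5 i \sqrt{35}}{49}\right) \left(- \frac{271}{7}\right)\right)^{2} = \left(-98 + \frac{2710 i \sqrt{35}}{343}\right)^{2}$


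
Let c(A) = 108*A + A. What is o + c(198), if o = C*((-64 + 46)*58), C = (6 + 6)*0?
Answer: 21582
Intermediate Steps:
c(A) = 109*A
C = 0 (C = 12*0 = 0)
o = 0 (o = 0*((-64 + 46)*58) = 0*(-18*58) = 0*(-1044) = 0)
o + c(198) = 0 + 109*198 = 0 + 21582 = 21582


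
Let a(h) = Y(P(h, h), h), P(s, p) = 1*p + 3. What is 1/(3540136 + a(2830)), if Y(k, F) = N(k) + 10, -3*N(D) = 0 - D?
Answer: 3/10623271 ≈ 2.8240e-7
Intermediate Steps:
N(D) = D/3 (N(D) = -(0 - D)/3 = -(-1)*D/3 = D/3)
P(s, p) = 3 + p (P(s, p) = p + 3 = 3 + p)
Y(k, F) = 10 + k/3 (Y(k, F) = k/3 + 10 = 10 + k/3)
a(h) = 11 + h/3 (a(h) = 10 + (3 + h)/3 = 10 + (1 + h/3) = 11 + h/3)
1/(3540136 + a(2830)) = 1/(3540136 + (11 + (⅓)*2830)) = 1/(3540136 + (11 + 2830/3)) = 1/(3540136 + 2863/3) = 1/(10623271/3) = 3/10623271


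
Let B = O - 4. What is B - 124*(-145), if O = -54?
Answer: 17922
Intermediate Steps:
B = -58 (B = -54 - 4 = -58)
B - 124*(-145) = -58 - 124*(-145) = -58 + 17980 = 17922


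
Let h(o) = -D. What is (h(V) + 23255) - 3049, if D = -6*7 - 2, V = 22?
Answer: 20250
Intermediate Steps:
D = -44 (D = -42 - 2 = -44)
h(o) = 44 (h(o) = -1*(-44) = 44)
(h(V) + 23255) - 3049 = (44 + 23255) - 3049 = 23299 - 3049 = 20250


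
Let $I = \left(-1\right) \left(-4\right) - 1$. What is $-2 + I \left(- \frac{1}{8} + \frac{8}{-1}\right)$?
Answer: $- \frac{211}{8} \approx -26.375$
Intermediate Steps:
$I = 3$ ($I = 4 - 1 = 3$)
$-2 + I \left(- \frac{1}{8} + \frac{8}{-1}\right) = -2 + 3 \left(- \frac{1}{8} + \frac{8}{-1}\right) = -2 + 3 \left(\left(-1\right) \frac{1}{8} + 8 \left(-1\right)\right) = -2 + 3 \left(- \frac{1}{8} - 8\right) = -2 + 3 \left(- \frac{65}{8}\right) = -2 - \frac{195}{8} = - \frac{211}{8}$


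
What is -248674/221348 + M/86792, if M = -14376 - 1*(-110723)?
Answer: -64174513/4802808904 ≈ -0.013362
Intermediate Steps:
M = 96347 (M = -14376 + 110723 = 96347)
-248674/221348 + M/86792 = -248674/221348 + 96347/86792 = -248674*1/221348 + 96347*(1/86792) = -124337/110674 + 96347/86792 = -64174513/4802808904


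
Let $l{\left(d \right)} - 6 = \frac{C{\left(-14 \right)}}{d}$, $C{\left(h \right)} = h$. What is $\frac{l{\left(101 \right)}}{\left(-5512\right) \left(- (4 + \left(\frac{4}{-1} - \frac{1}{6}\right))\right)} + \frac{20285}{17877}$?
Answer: $\frac{13897777}{12317253} \approx 1.1283$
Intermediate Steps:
$l{\left(d \right)} = 6 - \frac{14}{d}$
$\frac{l{\left(101 \right)}}{\left(-5512\right) \left(- (4 + \left(\frac{4}{-1} - \frac{1}{6}\right))\right)} + \frac{20285}{17877} = \frac{6 - \frac{14}{101}}{\left(-5512\right) \left(- (4 + \left(\frac{4}{-1} - \frac{1}{6}\right))\right)} + \frac{20285}{17877} = \frac{6 - \frac{14}{101}}{\left(-5512\right) \left(- (4 + \left(4 \left(-1\right) - \frac{1}{6}\right))\right)} + 20285 \cdot \frac{1}{17877} = \frac{6 - \frac{14}{101}}{\left(-5512\right) \left(- (4 - \frac{25}{6})\right)} + \frac{20285}{17877} = \frac{592}{101 \left(- 5512 \left(- (4 - \frac{25}{6})\right)\right)} + \frac{20285}{17877} = \frac{592}{101 \left(- 5512 \left(\left(-1\right) \left(- \frac{1}{6}\right)\right)\right)} + \frac{20285}{17877} = \frac{592}{101 \left(\left(-5512\right) \frac{1}{6}\right)} + \frac{20285}{17877} = \frac{592}{101 \left(- \frac{2756}{3}\right)} + \frac{20285}{17877} = \frac{592}{101} \left(- \frac{3}{2756}\right) + \frac{20285}{17877} = - \frac{444}{69589} + \frac{20285}{17877} = \frac{13897777}{12317253}$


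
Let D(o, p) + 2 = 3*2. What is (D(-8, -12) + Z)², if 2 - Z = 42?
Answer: 1296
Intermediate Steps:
D(o, p) = 4 (D(o, p) = -2 + 3*2 = -2 + 6 = 4)
Z = -40 (Z = 2 - 1*42 = 2 - 42 = -40)
(D(-8, -12) + Z)² = (4 - 40)² = (-36)² = 1296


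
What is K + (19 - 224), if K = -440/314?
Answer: -32405/157 ≈ -206.40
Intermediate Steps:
K = -220/157 (K = -440*1/314 = -220/157 ≈ -1.4013)
K + (19 - 224) = -220/157 + (19 - 224) = -220/157 - 205 = -32405/157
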